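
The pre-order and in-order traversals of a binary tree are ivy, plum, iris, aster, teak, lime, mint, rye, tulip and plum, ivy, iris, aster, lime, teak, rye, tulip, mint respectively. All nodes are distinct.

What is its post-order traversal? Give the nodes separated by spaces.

The first element of pre-order is the root; it splits in-order into left and right subtrees.
Root ivy: left subtree has 1 node {plum}, right has 7 {iris, aster, lime, teak, rye, tulip, mint}.
  Root iris: left subtree has 0 nodes { }, right has 6 {aster, lime, teak, rye, tulip, mint}.
    Root aster: left subtree has 0 nodes { }, right has 5 {lime, teak, rye, tulip, mint}.
      Root teak: left subtree has 1 node {lime}, right has 3 {rye, tulip, mint}.
        Root mint: left subtree has 2 nodes {rye, tulip}, right has 0 { }.
          Root rye: left subtree has 0 nodes { }, right has 1 {tulip}.

plum lime tulip rye mint teak aster iris ivy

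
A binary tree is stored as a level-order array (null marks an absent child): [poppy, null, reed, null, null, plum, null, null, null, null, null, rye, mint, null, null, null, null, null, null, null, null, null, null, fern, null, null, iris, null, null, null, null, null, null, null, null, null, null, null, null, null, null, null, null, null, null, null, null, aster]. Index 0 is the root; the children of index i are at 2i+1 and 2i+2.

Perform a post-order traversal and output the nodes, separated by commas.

aster, fern, rye, iris, mint, plum, reed, poppy

Post-order visits the left subtree, then the right subtree, then the node.
At poppy: no left child.
At poppy: go right to reed.
  At reed: go left to plum.
    At plum: go left to rye.
      At rye: go left to fern.
        At fern: go left to aster.
          aster is a leaf — visit aster.
        At fern: no right child.
        Visit fern.
      At rye: no right child.
      Visit rye.
    At plum: go right to mint.
      At mint: no left child.
      At mint: go right to iris.
        iris is a leaf — visit iris.
      Visit mint.
    Visit plum.
  At reed: no right child.
  Visit reed.
Visit poppy.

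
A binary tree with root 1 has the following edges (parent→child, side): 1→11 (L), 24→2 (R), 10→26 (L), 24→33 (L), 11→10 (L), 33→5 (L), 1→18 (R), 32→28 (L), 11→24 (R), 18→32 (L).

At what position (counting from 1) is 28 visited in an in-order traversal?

9

In-order visits the left subtree, then the node, then the right subtree.
At 1: go left to 11.
  At 11: go left to 10.
    At 10: go left to 26.
      26 is a leaf — visit 26.
    Visit 10.
    At 10: no right child.
  Visit 11.
  At 11: go right to 24.
    At 24: go left to 33.
      At 33: go left to 5.
        5 is a leaf — visit 5.
      Visit 33.
      At 33: no right child.
    Visit 24.
    At 24: go right to 2.
      2 is a leaf — visit 2.
Visit 1.
At 1: go right to 18.
  At 18: go left to 32.
    At 32: go left to 28.
      28 is a leaf — visit 28.
    Visit 32.
    At 32: no right child.
  Visit 18.
  At 18: no right child.
Full in-order sequence: 26, 10, 11, 5, 33, 24, 2, 1, 28, 32, 18.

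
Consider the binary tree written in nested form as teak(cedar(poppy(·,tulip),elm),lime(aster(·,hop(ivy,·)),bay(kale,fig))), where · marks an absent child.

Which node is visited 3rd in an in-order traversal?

cedar

In-order visits the left subtree, then the node, then the right subtree.
At teak: go left to cedar.
  At cedar: go left to poppy.
    At poppy: no left child.
    Visit poppy.
    At poppy: go right to tulip.
      tulip is a leaf — visit tulip.
  Visit cedar.
  At cedar: go right to elm.
    elm is a leaf — visit elm.
Visit teak.
At teak: go right to lime.
  At lime: go left to aster.
    At aster: no left child.
    Visit aster.
    At aster: go right to hop.
      At hop: go left to ivy.
        ivy is a leaf — visit ivy.
      Visit hop.
      At hop: no right child.
  Visit lime.
  At lime: go right to bay.
    At bay: go left to kale.
      kale is a leaf — visit kale.
    Visit bay.
    At bay: go right to fig.
      fig is a leaf — visit fig.
Full in-order sequence: poppy, tulip, cedar, elm, teak, aster, ivy, hop, lime, kale, bay, fig.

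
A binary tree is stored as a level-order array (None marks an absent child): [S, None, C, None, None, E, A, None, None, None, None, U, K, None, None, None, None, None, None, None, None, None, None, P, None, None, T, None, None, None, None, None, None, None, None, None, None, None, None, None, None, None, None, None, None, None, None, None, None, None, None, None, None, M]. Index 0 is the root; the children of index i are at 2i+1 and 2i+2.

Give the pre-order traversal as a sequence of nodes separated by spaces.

Pre-order visits the node, then its left subtree, then its right subtree.
Visit S.
At S: no left child.
At S: go right to C.
  Visit C.
  At C: go left to E.
    Visit E.
    At E: go left to U.
      Visit U.
      At U: go left to P.
        P is a leaf — visit P.
      At U: no right child.
    At E: go right to K.
      Visit K.
      At K: no left child.
      At K: go right to T.
        Visit T.
        At T: go left to M.
          M is a leaf — visit M.
        At T: no right child.
  At C: go right to A.
    A is a leaf — visit A.

S C E U P K T M A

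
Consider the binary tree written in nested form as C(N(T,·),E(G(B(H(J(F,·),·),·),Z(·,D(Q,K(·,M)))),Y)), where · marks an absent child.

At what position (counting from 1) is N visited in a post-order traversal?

2

Post-order visits the left subtree, then the right subtree, then the node.
At C: go left to N.
  At N: go left to T.
    T is a leaf — visit T.
  At N: no right child.
  Visit N.
At C: go right to E.
  At E: go left to G.
    At G: go left to B.
      At B: go left to H.
        At H: go left to J.
          At J: go left to F.
            F is a leaf — visit F.
          At J: no right child.
          Visit J.
        At H: no right child.
        Visit H.
      At B: no right child.
      Visit B.
    At G: go right to Z.
      At Z: no left child.
      At Z: go right to D.
        At D: go left to Q.
          Q is a leaf — visit Q.
        At D: go right to K.
          At K: no left child.
          At K: go right to M.
            M is a leaf — visit M.
          Visit K.
        Visit D.
      Visit Z.
    Visit G.
  At E: go right to Y.
    Y is a leaf — visit Y.
  Visit E.
Visit C.
Full post-order sequence: T, N, F, J, H, B, Q, M, K, D, Z, G, Y, E, C.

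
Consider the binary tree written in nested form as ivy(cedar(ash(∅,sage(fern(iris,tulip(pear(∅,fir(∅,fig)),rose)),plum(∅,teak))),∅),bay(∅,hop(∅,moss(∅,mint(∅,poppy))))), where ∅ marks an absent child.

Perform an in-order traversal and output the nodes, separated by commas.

ash, iris, fern, pear, fir, fig, tulip, rose, sage, plum, teak, cedar, ivy, bay, hop, moss, mint, poppy

In-order visits the left subtree, then the node, then the right subtree.
At ivy: go left to cedar.
  At cedar: go left to ash.
    At ash: no left child.
    Visit ash.
    At ash: go right to sage.
      At sage: go left to fern.
        At fern: go left to iris.
          iris is a leaf — visit iris.
        Visit fern.
        At fern: go right to tulip.
          At tulip: go left to pear.
            At pear: no left child.
            Visit pear.
            At pear: go right to fir.
              At fir: no left child.
              Visit fir.
              At fir: go right to fig.
                fig is a leaf — visit fig.
          Visit tulip.
          At tulip: go right to rose.
            rose is a leaf — visit rose.
      Visit sage.
      At sage: go right to plum.
        At plum: no left child.
        Visit plum.
        At plum: go right to teak.
          teak is a leaf — visit teak.
  Visit cedar.
  At cedar: no right child.
Visit ivy.
At ivy: go right to bay.
  At bay: no left child.
  Visit bay.
  At bay: go right to hop.
    At hop: no left child.
    Visit hop.
    At hop: go right to moss.
      At moss: no left child.
      Visit moss.
      At moss: go right to mint.
        At mint: no left child.
        Visit mint.
        At mint: go right to poppy.
          poppy is a leaf — visit poppy.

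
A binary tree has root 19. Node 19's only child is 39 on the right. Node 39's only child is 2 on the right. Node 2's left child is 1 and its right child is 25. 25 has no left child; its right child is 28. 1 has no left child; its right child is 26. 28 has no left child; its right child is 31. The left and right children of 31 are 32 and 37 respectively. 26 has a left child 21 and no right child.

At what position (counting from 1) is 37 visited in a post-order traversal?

5

Post-order visits the left subtree, then the right subtree, then the node.
At 19: no left child.
At 19: go right to 39.
  At 39: no left child.
  At 39: go right to 2.
    At 2: go left to 1.
      At 1: no left child.
      At 1: go right to 26.
        At 26: go left to 21.
          21 is a leaf — visit 21.
        At 26: no right child.
        Visit 26.
      Visit 1.
    At 2: go right to 25.
      At 25: no left child.
      At 25: go right to 28.
        At 28: no left child.
        At 28: go right to 31.
          At 31: go left to 32.
            32 is a leaf — visit 32.
          At 31: go right to 37.
            37 is a leaf — visit 37.
          Visit 31.
        Visit 28.
      Visit 25.
    Visit 2.
  Visit 39.
Visit 19.
Full post-order sequence: 21, 26, 1, 32, 37, 31, 28, 25, 2, 39, 19.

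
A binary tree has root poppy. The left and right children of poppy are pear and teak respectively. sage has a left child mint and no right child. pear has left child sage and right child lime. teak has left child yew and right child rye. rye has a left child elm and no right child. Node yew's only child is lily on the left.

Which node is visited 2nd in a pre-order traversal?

pear

Pre-order visits the node, then its left subtree, then its right subtree.
Visit poppy.
At poppy: go left to pear.
  Visit pear.
  At pear: go left to sage.
    Visit sage.
    At sage: go left to mint.
      mint is a leaf — visit mint.
    At sage: no right child.
  At pear: go right to lime.
    lime is a leaf — visit lime.
At poppy: go right to teak.
  Visit teak.
  At teak: go left to yew.
    Visit yew.
    At yew: go left to lily.
      lily is a leaf — visit lily.
    At yew: no right child.
  At teak: go right to rye.
    Visit rye.
    At rye: go left to elm.
      elm is a leaf — visit elm.
    At rye: no right child.
Full pre-order sequence: poppy, pear, sage, mint, lime, teak, yew, lily, rye, elm.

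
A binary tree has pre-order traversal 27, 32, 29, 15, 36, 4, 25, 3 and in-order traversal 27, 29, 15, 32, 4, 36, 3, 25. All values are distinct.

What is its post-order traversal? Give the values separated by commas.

15, 29, 4, 3, 25, 36, 32, 27

The first element of pre-order is the root; it splits in-order into left and right subtrees.
Root 27: left subtree has 0 nodes { }, right has 7 {29, 15, 32, 4, 36, 3, 25}.
  Root 32: left subtree has 2 nodes {29, 15}, right has 4 {4, 36, 3, 25}.
    Root 29: left subtree has 0 nodes { }, right has 1 {15}.
    Root 36: left subtree has 1 node {4}, right has 2 {3, 25}.
      Root 25: left subtree has 1 node {3}, right has 0 { }.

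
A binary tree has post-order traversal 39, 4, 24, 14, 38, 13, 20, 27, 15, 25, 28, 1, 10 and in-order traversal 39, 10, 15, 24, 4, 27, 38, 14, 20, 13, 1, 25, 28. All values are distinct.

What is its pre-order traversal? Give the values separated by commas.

10, 39, 1, 15, 27, 24, 4, 20, 38, 14, 13, 28, 25

The last element of post-order is the root; it splits in-order into left and right subtrees.
Root 10: left subtree has 1 node {39}, right has 11 {15, 24, 4, 27, 38, 14, 20, 13, 1, 25, 28}.
  Root 1: left subtree has 8 nodes {15, 24, 4, 27, 38, 14, 20, 13}, right has 2 {25, 28}.
    Root 15: left subtree has 0 nodes { }, right has 7 {24, 4, 27, 38, 14, 20, 13}.
      Root 27: left subtree has 2 nodes {24, 4}, right has 4 {38, 14, 20, 13}.
        Root 24: left subtree has 0 nodes { }, right has 1 {4}.
        Root 20: left subtree has 2 nodes {38, 14}, right has 1 {13}.
          Root 38: left subtree has 0 nodes { }, right has 1 {14}.
    Root 28: left subtree has 1 node {25}, right has 0 { }.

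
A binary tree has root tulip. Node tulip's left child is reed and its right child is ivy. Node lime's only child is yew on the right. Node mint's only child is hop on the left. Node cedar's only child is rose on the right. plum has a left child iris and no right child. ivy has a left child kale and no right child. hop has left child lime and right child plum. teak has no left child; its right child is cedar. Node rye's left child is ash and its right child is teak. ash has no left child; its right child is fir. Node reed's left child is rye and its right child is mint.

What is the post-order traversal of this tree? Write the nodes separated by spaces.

Post-order visits the left subtree, then the right subtree, then the node.
At tulip: go left to reed.
  At reed: go left to rye.
    At rye: go left to ash.
      At ash: no left child.
      At ash: go right to fir.
        fir is a leaf — visit fir.
      Visit ash.
    At rye: go right to teak.
      At teak: no left child.
      At teak: go right to cedar.
        At cedar: no left child.
        At cedar: go right to rose.
          rose is a leaf — visit rose.
        Visit cedar.
      Visit teak.
    Visit rye.
  At reed: go right to mint.
    At mint: go left to hop.
      At hop: go left to lime.
        At lime: no left child.
        At lime: go right to yew.
          yew is a leaf — visit yew.
        Visit lime.
      At hop: go right to plum.
        At plum: go left to iris.
          iris is a leaf — visit iris.
        At plum: no right child.
        Visit plum.
      Visit hop.
    At mint: no right child.
    Visit mint.
  Visit reed.
At tulip: go right to ivy.
  At ivy: go left to kale.
    kale is a leaf — visit kale.
  At ivy: no right child.
  Visit ivy.
Visit tulip.

fir ash rose cedar teak rye yew lime iris plum hop mint reed kale ivy tulip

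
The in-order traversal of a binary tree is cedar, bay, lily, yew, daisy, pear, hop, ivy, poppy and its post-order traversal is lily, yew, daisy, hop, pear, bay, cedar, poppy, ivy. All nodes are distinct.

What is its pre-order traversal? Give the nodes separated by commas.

The last element of post-order is the root; it splits in-order into left and right subtrees.
Root ivy: left subtree has 7 nodes {cedar, bay, lily, yew, daisy, pear, hop}, right has 1 {poppy}.
  Root cedar: left subtree has 0 nodes { }, right has 6 {bay, lily, yew, daisy, pear, hop}.
    Root bay: left subtree has 0 nodes { }, right has 5 {lily, yew, daisy, pear, hop}.
      Root pear: left subtree has 3 nodes {lily, yew, daisy}, right has 1 {hop}.
        Root daisy: left subtree has 2 nodes {lily, yew}, right has 0 { }.
          Root yew: left subtree has 1 node {lily}, right has 0 { }.

ivy, cedar, bay, pear, daisy, yew, lily, hop, poppy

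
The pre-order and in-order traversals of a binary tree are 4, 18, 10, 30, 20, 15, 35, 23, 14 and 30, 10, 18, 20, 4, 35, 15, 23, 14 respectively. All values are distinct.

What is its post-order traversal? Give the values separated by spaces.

30 10 20 18 35 14 23 15 4

The first element of pre-order is the root; it splits in-order into left and right subtrees.
Root 4: left subtree has 4 nodes {30, 10, 18, 20}, right has 4 {35, 15, 23, 14}.
  Root 18: left subtree has 2 nodes {30, 10}, right has 1 {20}.
    Root 10: left subtree has 1 node {30}, right has 0 { }.
  Root 15: left subtree has 1 node {35}, right has 2 {23, 14}.
    Root 23: left subtree has 0 nodes { }, right has 1 {14}.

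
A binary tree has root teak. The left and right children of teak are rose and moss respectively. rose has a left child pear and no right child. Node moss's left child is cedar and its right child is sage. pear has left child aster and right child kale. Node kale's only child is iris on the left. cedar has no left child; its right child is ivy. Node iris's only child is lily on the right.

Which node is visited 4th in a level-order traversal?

pear

Level-order visits nodes level by level from the root, left to right within each level.
Level 0: teak
Level 1: rose, moss
Level 2: pear, cedar, sage
Level 3: aster, kale, ivy
Level 4: iris
Level 5: lily
Full level-order sequence: teak, rose, moss, pear, cedar, sage, aster, kale, ivy, iris, lily.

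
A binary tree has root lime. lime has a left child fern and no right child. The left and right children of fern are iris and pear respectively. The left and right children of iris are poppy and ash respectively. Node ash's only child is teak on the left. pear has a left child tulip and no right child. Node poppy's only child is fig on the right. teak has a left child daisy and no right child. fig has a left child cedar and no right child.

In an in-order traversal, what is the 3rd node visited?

fig

In-order visits the left subtree, then the node, then the right subtree.
At lime: go left to fern.
  At fern: go left to iris.
    At iris: go left to poppy.
      At poppy: no left child.
      Visit poppy.
      At poppy: go right to fig.
        At fig: go left to cedar.
          cedar is a leaf — visit cedar.
        Visit fig.
        At fig: no right child.
    Visit iris.
    At iris: go right to ash.
      At ash: go left to teak.
        At teak: go left to daisy.
          daisy is a leaf — visit daisy.
        Visit teak.
        At teak: no right child.
      Visit ash.
      At ash: no right child.
  Visit fern.
  At fern: go right to pear.
    At pear: go left to tulip.
      tulip is a leaf — visit tulip.
    Visit pear.
    At pear: no right child.
Visit lime.
At lime: no right child.
Full in-order sequence: poppy, cedar, fig, iris, daisy, teak, ash, fern, tulip, pear, lime.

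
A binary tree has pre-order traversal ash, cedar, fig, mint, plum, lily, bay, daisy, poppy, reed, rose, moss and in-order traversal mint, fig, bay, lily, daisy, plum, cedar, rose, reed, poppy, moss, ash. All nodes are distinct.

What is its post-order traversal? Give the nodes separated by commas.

The first element of pre-order is the root; it splits in-order into left and right subtrees.
Root ash: left subtree has 11 nodes {mint, fig, bay, lily, daisy, plum, cedar, rose, reed, poppy, moss}, right has 0 { }.
  Root cedar: left subtree has 6 nodes {mint, fig, bay, lily, daisy, plum}, right has 4 {rose, reed, poppy, moss}.
    Root fig: left subtree has 1 node {mint}, right has 4 {bay, lily, daisy, plum}.
      Root plum: left subtree has 3 nodes {bay, lily, daisy}, right has 0 { }.
        Root lily: left subtree has 1 node {bay}, right has 1 {daisy}.
    Root poppy: left subtree has 2 nodes {rose, reed}, right has 1 {moss}.
      Root reed: left subtree has 1 node {rose}, right has 0 { }.

mint, bay, daisy, lily, plum, fig, rose, reed, moss, poppy, cedar, ash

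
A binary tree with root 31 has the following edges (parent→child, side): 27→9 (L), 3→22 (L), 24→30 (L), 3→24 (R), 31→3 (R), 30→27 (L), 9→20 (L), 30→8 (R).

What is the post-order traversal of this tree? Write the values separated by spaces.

22 20 9 27 8 30 24 3 31

Post-order visits the left subtree, then the right subtree, then the node.
At 31: no left child.
At 31: go right to 3.
  At 3: go left to 22.
    22 is a leaf — visit 22.
  At 3: go right to 24.
    At 24: go left to 30.
      At 30: go left to 27.
        At 27: go left to 9.
          At 9: go left to 20.
            20 is a leaf — visit 20.
          At 9: no right child.
          Visit 9.
        At 27: no right child.
        Visit 27.
      At 30: go right to 8.
        8 is a leaf — visit 8.
      Visit 30.
    At 24: no right child.
    Visit 24.
  Visit 3.
Visit 31.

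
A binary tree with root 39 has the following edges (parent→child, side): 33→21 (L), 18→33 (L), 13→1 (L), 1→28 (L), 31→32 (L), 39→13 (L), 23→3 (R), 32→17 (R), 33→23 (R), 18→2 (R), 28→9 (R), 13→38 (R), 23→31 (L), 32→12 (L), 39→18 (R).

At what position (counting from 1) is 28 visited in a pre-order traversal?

Pre-order visits the node, then its left subtree, then its right subtree.
Visit 39.
At 39: go left to 13.
  Visit 13.
  At 13: go left to 1.
    Visit 1.
    At 1: go left to 28.
      Visit 28.
      At 28: no left child.
      At 28: go right to 9.
        9 is a leaf — visit 9.
    At 1: no right child.
  At 13: go right to 38.
    38 is a leaf — visit 38.
At 39: go right to 18.
  Visit 18.
  At 18: go left to 33.
    Visit 33.
    At 33: go left to 21.
      21 is a leaf — visit 21.
    At 33: go right to 23.
      Visit 23.
      At 23: go left to 31.
        Visit 31.
        At 31: go left to 32.
          Visit 32.
          At 32: go left to 12.
            12 is a leaf — visit 12.
          At 32: go right to 17.
            17 is a leaf — visit 17.
        At 31: no right child.
      At 23: go right to 3.
        3 is a leaf — visit 3.
  At 18: go right to 2.
    2 is a leaf — visit 2.
Full pre-order sequence: 39, 13, 1, 28, 9, 38, 18, 33, 21, 23, 31, 32, 12, 17, 3, 2.

4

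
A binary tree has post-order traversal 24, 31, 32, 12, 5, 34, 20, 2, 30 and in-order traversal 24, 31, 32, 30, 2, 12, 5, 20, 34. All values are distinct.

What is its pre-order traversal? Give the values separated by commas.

The last element of post-order is the root; it splits in-order into left and right subtrees.
Root 30: left subtree has 3 nodes {24, 31, 32}, right has 5 {2, 12, 5, 20, 34}.
  Root 32: left subtree has 2 nodes {24, 31}, right has 0 { }.
    Root 31: left subtree has 1 node {24}, right has 0 { }.
  Root 2: left subtree has 0 nodes { }, right has 4 {12, 5, 20, 34}.
    Root 20: left subtree has 2 nodes {12, 5}, right has 1 {34}.
      Root 5: left subtree has 1 node {12}, right has 0 { }.

30, 32, 31, 24, 2, 20, 5, 12, 34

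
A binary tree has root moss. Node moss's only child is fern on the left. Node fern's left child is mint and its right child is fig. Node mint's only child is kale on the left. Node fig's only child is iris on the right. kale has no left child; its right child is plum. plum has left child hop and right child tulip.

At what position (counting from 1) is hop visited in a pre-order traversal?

Pre-order visits the node, then its left subtree, then its right subtree.
Visit moss.
At moss: go left to fern.
  Visit fern.
  At fern: go left to mint.
    Visit mint.
    At mint: go left to kale.
      Visit kale.
      At kale: no left child.
      At kale: go right to plum.
        Visit plum.
        At plum: go left to hop.
          hop is a leaf — visit hop.
        At plum: go right to tulip.
          tulip is a leaf — visit tulip.
    At mint: no right child.
  At fern: go right to fig.
    Visit fig.
    At fig: no left child.
    At fig: go right to iris.
      iris is a leaf — visit iris.
At moss: no right child.
Full pre-order sequence: moss, fern, mint, kale, plum, hop, tulip, fig, iris.

6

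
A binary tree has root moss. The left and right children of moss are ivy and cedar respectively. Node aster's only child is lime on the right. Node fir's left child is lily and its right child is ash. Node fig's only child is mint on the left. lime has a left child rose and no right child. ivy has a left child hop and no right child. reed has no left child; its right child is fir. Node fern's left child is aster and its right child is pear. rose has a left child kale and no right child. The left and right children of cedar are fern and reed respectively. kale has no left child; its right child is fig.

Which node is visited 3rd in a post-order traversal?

Post-order visits the left subtree, then the right subtree, then the node.
At moss: go left to ivy.
  At ivy: go left to hop.
    hop is a leaf — visit hop.
  At ivy: no right child.
  Visit ivy.
At moss: go right to cedar.
  At cedar: go left to fern.
    At fern: go left to aster.
      At aster: no left child.
      At aster: go right to lime.
        At lime: go left to rose.
          At rose: go left to kale.
            At kale: no left child.
            At kale: go right to fig.
              At fig: go left to mint.
                mint is a leaf — visit mint.
              At fig: no right child.
              Visit fig.
            Visit kale.
          At rose: no right child.
          Visit rose.
        At lime: no right child.
        Visit lime.
      Visit aster.
    At fern: go right to pear.
      pear is a leaf — visit pear.
    Visit fern.
  At cedar: go right to reed.
    At reed: no left child.
    At reed: go right to fir.
      At fir: go left to lily.
        lily is a leaf — visit lily.
      At fir: go right to ash.
        ash is a leaf — visit ash.
      Visit fir.
    Visit reed.
  Visit cedar.
Visit moss.
Full post-order sequence: hop, ivy, mint, fig, kale, rose, lime, aster, pear, fern, lily, ash, fir, reed, cedar, moss.

mint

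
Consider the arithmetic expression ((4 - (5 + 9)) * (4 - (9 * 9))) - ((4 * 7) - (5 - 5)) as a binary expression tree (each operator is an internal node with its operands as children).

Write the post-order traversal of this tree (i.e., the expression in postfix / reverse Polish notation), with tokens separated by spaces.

Post-order on an expression tree gives postfix notation: for each operator, emit left operand, right operand, then the operator.

4 5 9 + - 4 9 9 * - * 4 7 * 5 5 - - -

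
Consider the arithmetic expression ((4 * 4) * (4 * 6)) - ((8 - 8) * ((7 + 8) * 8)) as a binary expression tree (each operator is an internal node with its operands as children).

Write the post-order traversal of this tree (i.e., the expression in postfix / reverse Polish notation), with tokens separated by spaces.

4 4 * 4 6 * * 8 8 - 7 8 + 8 * * -

Post-order on an expression tree gives postfix notation: for each operator, emit left operand, right operand, then the operator.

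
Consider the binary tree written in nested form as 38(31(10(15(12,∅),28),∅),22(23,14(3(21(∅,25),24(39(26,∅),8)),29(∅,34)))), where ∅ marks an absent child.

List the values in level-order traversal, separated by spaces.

38 31 22 10 23 14 15 28 3 29 12 21 24 34 25 39 8 26

Level-order visits nodes level by level from the root, left to right within each level.
Level 0: 38
Level 1: 31, 22
Level 2: 10, 23, 14
Level 3: 15, 28, 3, 29
Level 4: 12, 21, 24, 34
Level 5: 25, 39, 8
Level 6: 26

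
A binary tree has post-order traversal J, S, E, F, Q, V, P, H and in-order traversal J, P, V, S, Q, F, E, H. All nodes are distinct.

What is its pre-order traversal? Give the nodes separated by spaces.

The last element of post-order is the root; it splits in-order into left and right subtrees.
Root H: left subtree has 7 nodes {J, P, V, S, Q, F, E}, right has 0 { }.
  Root P: left subtree has 1 node {J}, right has 5 {V, S, Q, F, E}.
    Root V: left subtree has 0 nodes { }, right has 4 {S, Q, F, E}.
      Root Q: left subtree has 1 node {S}, right has 2 {F, E}.
        Root F: left subtree has 0 nodes { }, right has 1 {E}.

H P J V Q S F E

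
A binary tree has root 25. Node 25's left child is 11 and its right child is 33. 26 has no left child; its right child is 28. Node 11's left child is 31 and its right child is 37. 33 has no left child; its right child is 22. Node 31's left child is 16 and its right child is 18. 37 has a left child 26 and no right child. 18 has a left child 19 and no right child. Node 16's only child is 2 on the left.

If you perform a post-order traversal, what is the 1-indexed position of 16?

2

Post-order visits the left subtree, then the right subtree, then the node.
At 25: go left to 11.
  At 11: go left to 31.
    At 31: go left to 16.
      At 16: go left to 2.
        2 is a leaf — visit 2.
      At 16: no right child.
      Visit 16.
    At 31: go right to 18.
      At 18: go left to 19.
        19 is a leaf — visit 19.
      At 18: no right child.
      Visit 18.
    Visit 31.
  At 11: go right to 37.
    At 37: go left to 26.
      At 26: no left child.
      At 26: go right to 28.
        28 is a leaf — visit 28.
      Visit 26.
    At 37: no right child.
    Visit 37.
  Visit 11.
At 25: go right to 33.
  At 33: no left child.
  At 33: go right to 22.
    22 is a leaf — visit 22.
  Visit 33.
Visit 25.
Full post-order sequence: 2, 16, 19, 18, 31, 28, 26, 37, 11, 22, 33, 25.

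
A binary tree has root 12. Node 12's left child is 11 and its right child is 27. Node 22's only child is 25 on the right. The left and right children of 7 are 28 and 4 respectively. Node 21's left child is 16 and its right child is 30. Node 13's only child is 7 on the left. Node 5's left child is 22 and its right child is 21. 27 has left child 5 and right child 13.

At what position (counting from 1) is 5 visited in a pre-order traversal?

Pre-order visits the node, then its left subtree, then its right subtree.
Visit 12.
At 12: go left to 11.
  11 is a leaf — visit 11.
At 12: go right to 27.
  Visit 27.
  At 27: go left to 5.
    Visit 5.
    At 5: go left to 22.
      Visit 22.
      At 22: no left child.
      At 22: go right to 25.
        25 is a leaf — visit 25.
    At 5: go right to 21.
      Visit 21.
      At 21: go left to 16.
        16 is a leaf — visit 16.
      At 21: go right to 30.
        30 is a leaf — visit 30.
  At 27: go right to 13.
    Visit 13.
    At 13: go left to 7.
      Visit 7.
      At 7: go left to 28.
        28 is a leaf — visit 28.
      At 7: go right to 4.
        4 is a leaf — visit 4.
    At 13: no right child.
Full pre-order sequence: 12, 11, 27, 5, 22, 25, 21, 16, 30, 13, 7, 28, 4.

4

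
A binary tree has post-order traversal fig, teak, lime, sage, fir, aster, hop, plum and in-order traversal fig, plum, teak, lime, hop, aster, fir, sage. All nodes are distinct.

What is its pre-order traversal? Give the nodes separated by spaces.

The last element of post-order is the root; it splits in-order into left and right subtrees.
Root plum: left subtree has 1 node {fig}, right has 6 {teak, lime, hop, aster, fir, sage}.
  Root hop: left subtree has 2 nodes {teak, lime}, right has 3 {aster, fir, sage}.
    Root lime: left subtree has 1 node {teak}, right has 0 { }.
    Root aster: left subtree has 0 nodes { }, right has 2 {fir, sage}.
      Root fir: left subtree has 0 nodes { }, right has 1 {sage}.

plum fig hop lime teak aster fir sage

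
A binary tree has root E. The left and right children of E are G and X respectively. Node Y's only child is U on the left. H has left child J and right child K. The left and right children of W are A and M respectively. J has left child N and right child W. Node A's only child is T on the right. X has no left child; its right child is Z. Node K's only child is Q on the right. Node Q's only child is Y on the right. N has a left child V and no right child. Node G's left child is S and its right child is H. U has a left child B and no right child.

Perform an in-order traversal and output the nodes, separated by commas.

S, G, V, N, J, A, T, W, M, H, K, Q, B, U, Y, E, X, Z

In-order visits the left subtree, then the node, then the right subtree.
At E: go left to G.
  At G: go left to S.
    S is a leaf — visit S.
  Visit G.
  At G: go right to H.
    At H: go left to J.
      At J: go left to N.
        At N: go left to V.
          V is a leaf — visit V.
        Visit N.
        At N: no right child.
      Visit J.
      At J: go right to W.
        At W: go left to A.
          At A: no left child.
          Visit A.
          At A: go right to T.
            T is a leaf — visit T.
        Visit W.
        At W: go right to M.
          M is a leaf — visit M.
    Visit H.
    At H: go right to K.
      At K: no left child.
      Visit K.
      At K: go right to Q.
        At Q: no left child.
        Visit Q.
        At Q: go right to Y.
          At Y: go left to U.
            At U: go left to B.
              B is a leaf — visit B.
            Visit U.
            At U: no right child.
          Visit Y.
          At Y: no right child.
Visit E.
At E: go right to X.
  At X: no left child.
  Visit X.
  At X: go right to Z.
    Z is a leaf — visit Z.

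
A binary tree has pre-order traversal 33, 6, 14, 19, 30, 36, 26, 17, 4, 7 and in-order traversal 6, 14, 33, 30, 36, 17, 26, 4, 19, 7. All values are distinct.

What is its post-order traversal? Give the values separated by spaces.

The first element of pre-order is the root; it splits in-order into left and right subtrees.
Root 33: left subtree has 2 nodes {6, 14}, right has 7 {30, 36, 17, 26, 4, 19, 7}.
  Root 6: left subtree has 0 nodes { }, right has 1 {14}.
  Root 19: left subtree has 5 nodes {30, 36, 17, 26, 4}, right has 1 {7}.
    Root 30: left subtree has 0 nodes { }, right has 4 {36, 17, 26, 4}.
      Root 36: left subtree has 0 nodes { }, right has 3 {17, 26, 4}.
        Root 26: left subtree has 1 node {17}, right has 1 {4}.

14 6 17 4 26 36 30 7 19 33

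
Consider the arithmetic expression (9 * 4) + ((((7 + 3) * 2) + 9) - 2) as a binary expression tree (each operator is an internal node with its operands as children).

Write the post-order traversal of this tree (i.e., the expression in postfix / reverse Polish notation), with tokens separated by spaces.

Post-order on an expression tree gives postfix notation: for each operator, emit left operand, right operand, then the operator.

9 4 * 7 3 + 2 * 9 + 2 - +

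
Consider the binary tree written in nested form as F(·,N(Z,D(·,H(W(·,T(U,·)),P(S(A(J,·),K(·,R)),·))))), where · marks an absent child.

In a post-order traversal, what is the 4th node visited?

W

Post-order visits the left subtree, then the right subtree, then the node.
At F: no left child.
At F: go right to N.
  At N: go left to Z.
    Z is a leaf — visit Z.
  At N: go right to D.
    At D: no left child.
    At D: go right to H.
      At H: go left to W.
        At W: no left child.
        At W: go right to T.
          At T: go left to U.
            U is a leaf — visit U.
          At T: no right child.
          Visit T.
        Visit W.
      At H: go right to P.
        At P: go left to S.
          At S: go left to A.
            At A: go left to J.
              J is a leaf — visit J.
            At A: no right child.
            Visit A.
          At S: go right to K.
            At K: no left child.
            At K: go right to R.
              R is a leaf — visit R.
            Visit K.
          Visit S.
        At P: no right child.
        Visit P.
      Visit H.
    Visit D.
  Visit N.
Visit F.
Full post-order sequence: Z, U, T, W, J, A, R, K, S, P, H, D, N, F.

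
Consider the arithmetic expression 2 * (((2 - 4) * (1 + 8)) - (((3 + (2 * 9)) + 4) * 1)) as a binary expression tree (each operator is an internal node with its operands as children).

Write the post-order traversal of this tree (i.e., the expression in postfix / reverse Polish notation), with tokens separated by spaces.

2 2 4 - 1 8 + * 3 2 9 * + 4 + 1 * - *

Post-order on an expression tree gives postfix notation: for each operator, emit left operand, right operand, then the operator.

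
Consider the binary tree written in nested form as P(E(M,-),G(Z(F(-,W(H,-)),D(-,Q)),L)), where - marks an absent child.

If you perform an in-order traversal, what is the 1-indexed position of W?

6

In-order visits the left subtree, then the node, then the right subtree.
At P: go left to E.
  At E: go left to M.
    M is a leaf — visit M.
  Visit E.
  At E: no right child.
Visit P.
At P: go right to G.
  At G: go left to Z.
    At Z: go left to F.
      At F: no left child.
      Visit F.
      At F: go right to W.
        At W: go left to H.
          H is a leaf — visit H.
        Visit W.
        At W: no right child.
    Visit Z.
    At Z: go right to D.
      At D: no left child.
      Visit D.
      At D: go right to Q.
        Q is a leaf — visit Q.
  Visit G.
  At G: go right to L.
    L is a leaf — visit L.
Full in-order sequence: M, E, P, F, H, W, Z, D, Q, G, L.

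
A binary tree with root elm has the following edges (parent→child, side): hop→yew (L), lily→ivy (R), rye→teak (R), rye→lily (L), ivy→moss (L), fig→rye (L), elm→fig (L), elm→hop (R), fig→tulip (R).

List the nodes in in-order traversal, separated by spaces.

In-order visits the left subtree, then the node, then the right subtree.
At elm: go left to fig.
  At fig: go left to rye.
    At rye: go left to lily.
      At lily: no left child.
      Visit lily.
      At lily: go right to ivy.
        At ivy: go left to moss.
          moss is a leaf — visit moss.
        Visit ivy.
        At ivy: no right child.
    Visit rye.
    At rye: go right to teak.
      teak is a leaf — visit teak.
  Visit fig.
  At fig: go right to tulip.
    tulip is a leaf — visit tulip.
Visit elm.
At elm: go right to hop.
  At hop: go left to yew.
    yew is a leaf — visit yew.
  Visit hop.
  At hop: no right child.

lily moss ivy rye teak fig tulip elm yew hop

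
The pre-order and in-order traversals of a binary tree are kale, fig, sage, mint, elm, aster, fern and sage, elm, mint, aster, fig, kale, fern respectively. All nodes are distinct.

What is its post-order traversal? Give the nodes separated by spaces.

elm aster mint sage fig fern kale

The first element of pre-order is the root; it splits in-order into left and right subtrees.
Root kale: left subtree has 5 nodes {sage, elm, mint, aster, fig}, right has 1 {fern}.
  Root fig: left subtree has 4 nodes {sage, elm, mint, aster}, right has 0 { }.
    Root sage: left subtree has 0 nodes { }, right has 3 {elm, mint, aster}.
      Root mint: left subtree has 1 node {elm}, right has 1 {aster}.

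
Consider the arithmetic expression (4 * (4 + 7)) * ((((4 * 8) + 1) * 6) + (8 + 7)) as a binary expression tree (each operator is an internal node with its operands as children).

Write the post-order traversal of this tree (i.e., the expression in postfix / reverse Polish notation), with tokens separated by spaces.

Post-order on an expression tree gives postfix notation: for each operator, emit left operand, right operand, then the operator.

4 4 7 + * 4 8 * 1 + 6 * 8 7 + + *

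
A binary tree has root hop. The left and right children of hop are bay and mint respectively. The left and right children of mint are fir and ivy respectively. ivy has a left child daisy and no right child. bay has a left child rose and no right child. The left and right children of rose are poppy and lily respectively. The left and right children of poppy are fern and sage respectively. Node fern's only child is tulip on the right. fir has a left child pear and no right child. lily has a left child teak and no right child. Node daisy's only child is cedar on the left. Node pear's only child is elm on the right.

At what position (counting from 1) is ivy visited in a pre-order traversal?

14

Pre-order visits the node, then its left subtree, then its right subtree.
Visit hop.
At hop: go left to bay.
  Visit bay.
  At bay: go left to rose.
    Visit rose.
    At rose: go left to poppy.
      Visit poppy.
      At poppy: go left to fern.
        Visit fern.
        At fern: no left child.
        At fern: go right to tulip.
          tulip is a leaf — visit tulip.
      At poppy: go right to sage.
        sage is a leaf — visit sage.
    At rose: go right to lily.
      Visit lily.
      At lily: go left to teak.
        teak is a leaf — visit teak.
      At lily: no right child.
  At bay: no right child.
At hop: go right to mint.
  Visit mint.
  At mint: go left to fir.
    Visit fir.
    At fir: go left to pear.
      Visit pear.
      At pear: no left child.
      At pear: go right to elm.
        elm is a leaf — visit elm.
    At fir: no right child.
  At mint: go right to ivy.
    Visit ivy.
    At ivy: go left to daisy.
      Visit daisy.
      At daisy: go left to cedar.
        cedar is a leaf — visit cedar.
      At daisy: no right child.
    At ivy: no right child.
Full pre-order sequence: hop, bay, rose, poppy, fern, tulip, sage, lily, teak, mint, fir, pear, elm, ivy, daisy, cedar.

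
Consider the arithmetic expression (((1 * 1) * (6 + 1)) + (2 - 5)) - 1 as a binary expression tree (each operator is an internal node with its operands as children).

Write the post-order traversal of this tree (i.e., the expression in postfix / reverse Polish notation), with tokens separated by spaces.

Post-order on an expression tree gives postfix notation: for each operator, emit left operand, right operand, then the operator.

1 1 * 6 1 + * 2 5 - + 1 -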